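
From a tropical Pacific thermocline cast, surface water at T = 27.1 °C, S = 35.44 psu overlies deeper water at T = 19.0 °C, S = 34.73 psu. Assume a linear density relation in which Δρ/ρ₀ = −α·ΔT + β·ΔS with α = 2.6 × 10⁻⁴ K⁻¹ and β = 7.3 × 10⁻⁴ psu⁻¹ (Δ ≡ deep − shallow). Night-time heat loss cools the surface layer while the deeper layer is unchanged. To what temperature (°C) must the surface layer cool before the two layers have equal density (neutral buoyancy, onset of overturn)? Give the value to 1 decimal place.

Neutral buoyancy requires Δρ = 0, i.e. −α(T_deep − T_surf′) + β(S_deep − S_surf) = 0.
T_surf′ = T_deep − (β/α)·ΔS = 19.0 − (7.3 × 10⁻⁴/2.6 × 10⁻⁴)·(-0.71) = 20.993 °C.
Cooling required: 27.1 − (20.993) = 6.107 °C.

21.0 °C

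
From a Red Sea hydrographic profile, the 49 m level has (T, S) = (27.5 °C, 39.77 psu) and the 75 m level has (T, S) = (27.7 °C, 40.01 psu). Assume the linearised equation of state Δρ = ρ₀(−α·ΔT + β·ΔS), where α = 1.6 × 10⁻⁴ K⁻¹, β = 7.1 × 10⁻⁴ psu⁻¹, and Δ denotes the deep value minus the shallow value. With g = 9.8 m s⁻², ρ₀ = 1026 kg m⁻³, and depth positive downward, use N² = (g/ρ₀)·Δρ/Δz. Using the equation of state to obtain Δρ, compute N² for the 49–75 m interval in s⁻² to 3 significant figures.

ΔT = +0.2 K, ΔS = +0.24 psu (deep − shallow).
Δρ/ρ₀ = −αΔT + βΔS = -3.20 × 10⁻⁵ + 1.704 × 10⁻⁴ = 1.384 × 10⁻⁴, so Δρ ≈ 0.1420 kg m⁻³.
N² = (g/ρ₀)·Δρ/Δz = g·(Δρ/ρ₀)/Δz = 9.8 × 1.384 × 10⁻⁴ / 26 = 5.2166 × 10⁻⁵ s⁻² ≈ 5.22 × 10⁻⁵ s⁻².

5.22 × 10⁻⁵ s⁻²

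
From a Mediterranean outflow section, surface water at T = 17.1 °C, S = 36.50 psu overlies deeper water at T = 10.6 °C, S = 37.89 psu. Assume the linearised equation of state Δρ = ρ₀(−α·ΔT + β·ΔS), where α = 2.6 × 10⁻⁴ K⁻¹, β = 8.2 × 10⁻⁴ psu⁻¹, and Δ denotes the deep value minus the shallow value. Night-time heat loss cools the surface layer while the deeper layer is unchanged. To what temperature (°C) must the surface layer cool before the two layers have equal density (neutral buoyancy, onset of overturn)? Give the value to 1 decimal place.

6.2 °C

Neutral buoyancy requires Δρ = 0, i.e. −α(T_deep − T_surf′) + β(S_deep − S_surf) = 0.
T_surf′ = T_deep − (β/α)·ΔS = 10.6 − (8.2 × 10⁻⁴/2.6 × 10⁻⁴)·(+1.39) = 6.216 °C.
Cooling required: 17.1 − (6.216) = 10.884 °C.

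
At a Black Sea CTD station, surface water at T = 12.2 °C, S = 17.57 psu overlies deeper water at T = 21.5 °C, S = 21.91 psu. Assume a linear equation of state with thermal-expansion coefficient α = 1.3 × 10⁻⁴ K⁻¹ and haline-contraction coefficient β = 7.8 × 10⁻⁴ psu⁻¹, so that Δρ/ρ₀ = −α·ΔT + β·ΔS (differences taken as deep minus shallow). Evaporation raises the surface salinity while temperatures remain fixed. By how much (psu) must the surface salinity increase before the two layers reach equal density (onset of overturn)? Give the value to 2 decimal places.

Neutral buoyancy requires −α(T_deep − T_surf) + β(S_deep − S_surf′) = 0.
S_surf′ = S_deep − (α/β)·ΔT = 21.91 − (1.3 × 10⁻⁴/7.8 × 10⁻⁴)·(+9.3) = 20.3600 psu.
Increase required: 20.3600 − 17.57 = 2.7900 psu.

2.79 psu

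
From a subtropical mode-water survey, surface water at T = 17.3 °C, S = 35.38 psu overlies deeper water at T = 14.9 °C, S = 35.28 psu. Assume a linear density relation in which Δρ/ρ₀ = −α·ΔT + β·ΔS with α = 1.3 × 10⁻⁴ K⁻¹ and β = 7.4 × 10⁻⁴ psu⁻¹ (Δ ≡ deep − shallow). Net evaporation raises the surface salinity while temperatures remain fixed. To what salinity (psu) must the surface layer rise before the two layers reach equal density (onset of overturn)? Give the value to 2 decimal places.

35.70 psu

Neutral buoyancy requires −α(T_deep − T_surf) + β(S_deep − S_surf′) = 0.
S_surf′ = S_deep − (α/β)·ΔT = 35.28 − (1.3 × 10⁻⁴/7.4 × 10⁻⁴)·(-2.4) = 35.7016 psu.
Increase required: 35.7016 − 35.38 = 0.3216 psu.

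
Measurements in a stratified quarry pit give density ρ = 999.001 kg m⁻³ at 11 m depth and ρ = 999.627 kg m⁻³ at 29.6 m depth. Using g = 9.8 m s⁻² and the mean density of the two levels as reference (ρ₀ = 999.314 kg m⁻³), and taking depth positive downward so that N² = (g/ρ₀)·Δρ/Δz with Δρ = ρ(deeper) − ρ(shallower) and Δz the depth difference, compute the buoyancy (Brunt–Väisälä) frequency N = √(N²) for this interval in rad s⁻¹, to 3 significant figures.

Δρ = 999.627 − 999.001 = 0.626 kg m⁻³ over Δz = 29.6 − 11 = 18.6 m.
N² = (9.8/999.314) × (0.626/18.6) = 3.3005 × 10⁻⁴ s⁻².
N = √(3.3005 × 10⁻⁴) = 0.018167 rad s⁻¹ ≈ 0.0182 rad s⁻¹.
N² > 0, so the interval is statically stable.

0.0182 rad s⁻¹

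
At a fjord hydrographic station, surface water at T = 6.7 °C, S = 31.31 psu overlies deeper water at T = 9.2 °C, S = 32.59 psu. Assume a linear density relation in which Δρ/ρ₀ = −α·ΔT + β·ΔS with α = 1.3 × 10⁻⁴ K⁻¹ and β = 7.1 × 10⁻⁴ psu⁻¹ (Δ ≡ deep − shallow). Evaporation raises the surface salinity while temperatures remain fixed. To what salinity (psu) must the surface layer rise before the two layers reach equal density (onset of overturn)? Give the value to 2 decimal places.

Neutral buoyancy requires −α(T_deep − T_surf) + β(S_deep − S_surf′) = 0.
S_surf′ = S_deep − (α/β)·ΔT = 32.59 − (1.3 × 10⁻⁴/7.1 × 10⁻⁴)·(+2.5) = 32.1323 psu.
Increase required: 32.1323 − 31.31 = 0.8223 psu.

32.13 psu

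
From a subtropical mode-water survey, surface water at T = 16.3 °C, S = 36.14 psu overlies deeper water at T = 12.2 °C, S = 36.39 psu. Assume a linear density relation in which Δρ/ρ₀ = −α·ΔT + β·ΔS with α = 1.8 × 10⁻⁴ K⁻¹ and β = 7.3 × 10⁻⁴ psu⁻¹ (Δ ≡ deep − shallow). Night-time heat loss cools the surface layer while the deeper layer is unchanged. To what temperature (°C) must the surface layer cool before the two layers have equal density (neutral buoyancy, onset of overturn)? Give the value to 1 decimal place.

11.2 °C

Neutral buoyancy requires Δρ = 0, i.e. −α(T_deep − T_surf′) + β(S_deep − S_surf) = 0.
T_surf′ = T_deep − (β/α)·ΔS = 12.2 − (7.3 × 10⁻⁴/1.8 × 10⁻⁴)·(+0.25) = 11.186 °C.
Cooling required: 16.3 − (11.186) = 5.114 °C.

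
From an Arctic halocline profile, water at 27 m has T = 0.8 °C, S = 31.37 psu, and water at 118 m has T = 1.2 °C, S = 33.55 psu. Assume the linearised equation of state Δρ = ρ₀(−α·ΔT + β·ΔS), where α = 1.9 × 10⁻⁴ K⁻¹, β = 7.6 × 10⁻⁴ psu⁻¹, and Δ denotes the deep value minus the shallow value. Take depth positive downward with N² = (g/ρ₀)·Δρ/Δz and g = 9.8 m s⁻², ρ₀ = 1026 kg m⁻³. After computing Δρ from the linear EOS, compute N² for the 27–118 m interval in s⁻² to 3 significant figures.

1.70 × 10⁻⁴ s⁻²

ΔT = +0.4 K, ΔS = +2.18 psu (deep − shallow).
Δρ/ρ₀ = −αΔT + βΔS = -7.60 × 10⁻⁵ + 1.6568 × 10⁻³ = 1.5808 × 10⁻³, so Δρ ≈ 1.622 kg m⁻³.
N² = (g/ρ₀)·Δρ/Δz = g·(Δρ/ρ₀)/Δz = 9.8 × 1.5808 × 10⁻³ / 91 = 1.7024 × 10⁻⁴ s⁻² ≈ 1.70 × 10⁻⁴ s⁻².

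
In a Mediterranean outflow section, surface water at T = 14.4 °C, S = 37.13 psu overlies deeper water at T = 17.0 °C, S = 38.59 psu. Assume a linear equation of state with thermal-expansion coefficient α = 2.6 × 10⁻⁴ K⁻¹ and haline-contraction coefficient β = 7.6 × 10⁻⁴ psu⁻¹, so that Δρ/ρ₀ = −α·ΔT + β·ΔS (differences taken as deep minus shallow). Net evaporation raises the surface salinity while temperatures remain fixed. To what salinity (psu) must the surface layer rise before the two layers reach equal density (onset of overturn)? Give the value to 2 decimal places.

37.70 psu

Neutral buoyancy requires −α(T_deep − T_surf) + β(S_deep − S_surf′) = 0.
S_surf′ = S_deep − (α/β)·ΔT = 38.59 − (2.6 × 10⁻⁴/7.6 × 10⁻⁴)·(+2.6) = 37.7005 psu.
Increase required: 37.7005 − 37.13 = 0.5705 psu.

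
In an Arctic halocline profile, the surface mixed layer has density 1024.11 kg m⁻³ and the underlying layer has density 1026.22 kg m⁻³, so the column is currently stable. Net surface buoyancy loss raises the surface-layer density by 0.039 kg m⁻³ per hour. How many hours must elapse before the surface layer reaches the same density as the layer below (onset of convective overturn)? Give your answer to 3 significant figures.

Density deficit of the surface layer: 1026.22 − 1024.11 = 2.11 kg m⁻³.
Required change = 2.11 / 0.039 = 54.1 hours.

54.1 hours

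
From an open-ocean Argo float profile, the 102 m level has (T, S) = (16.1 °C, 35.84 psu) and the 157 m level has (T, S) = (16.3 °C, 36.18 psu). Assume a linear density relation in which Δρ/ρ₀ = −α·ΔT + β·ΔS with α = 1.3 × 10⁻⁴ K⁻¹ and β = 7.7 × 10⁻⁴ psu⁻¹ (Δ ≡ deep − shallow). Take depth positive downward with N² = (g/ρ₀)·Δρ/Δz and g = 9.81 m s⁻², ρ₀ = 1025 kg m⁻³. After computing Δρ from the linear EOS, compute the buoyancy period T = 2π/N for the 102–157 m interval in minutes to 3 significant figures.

16.1 min

ΔT = +0.2 K, ΔS = +0.34 psu (deep − shallow).
Δρ/ρ₀ = −αΔT + βΔS = -2.60 × 10⁻⁵ + 2.618 × 10⁻⁴ = 2.358 × 10⁻⁴, so Δρ ≈ 0.2417 kg m⁻³.
N² = (g/ρ₀)·Δρ/Δz = g·(Δρ/ρ₀)/Δz = 9.81 × 2.358 × 10⁻⁴ / 55 = 4.2058 × 10⁻⁵ s⁻².
N = √(4.2058 × 10⁻⁵) = 6.4852 × 10⁻³ rad s⁻¹ → T = 2π/N = 968.85 s = 16.148 min ≈ 16.1 min.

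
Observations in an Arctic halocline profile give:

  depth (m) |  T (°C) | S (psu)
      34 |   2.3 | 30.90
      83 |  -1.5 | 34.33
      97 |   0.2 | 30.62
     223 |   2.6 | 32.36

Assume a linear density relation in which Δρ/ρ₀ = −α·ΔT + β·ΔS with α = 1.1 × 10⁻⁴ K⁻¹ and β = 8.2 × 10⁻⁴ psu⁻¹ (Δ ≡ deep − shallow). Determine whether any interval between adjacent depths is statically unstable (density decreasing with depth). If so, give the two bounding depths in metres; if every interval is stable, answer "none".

83–97 m

Evaluate Δρ/ρ₀ = −αΔT + βΔS across each adjacent pair:
  34–83 m: −αΔT+βΔS = −(1.1 × 10⁻⁴)(-3.8)+(8.2 × 10⁻⁴)(+3.43) = 3.2 × 10⁻³ → stable
  83–97 m: −αΔT+βΔS = −(1.1 × 10⁻⁴)(+1.7)+(8.2 × 10⁻⁴)(-3.71) = -3.2 × 10⁻³ → UNSTABLE
  97–223 m: −αΔT+βΔS = −(1.1 × 10⁻⁴)(+2.4)+(8.2 × 10⁻⁴)(+1.74) = 1.2 × 10⁻³ → stable
The 83–97 m interval has Δρ < 0: lighter water underlies denser water.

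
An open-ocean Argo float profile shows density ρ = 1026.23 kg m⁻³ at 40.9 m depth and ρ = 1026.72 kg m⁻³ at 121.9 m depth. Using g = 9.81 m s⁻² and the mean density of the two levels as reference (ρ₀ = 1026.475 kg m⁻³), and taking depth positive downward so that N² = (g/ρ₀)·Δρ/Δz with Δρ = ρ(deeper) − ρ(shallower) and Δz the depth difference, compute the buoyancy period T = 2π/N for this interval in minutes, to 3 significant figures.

13.8 min

Δρ = 1026.72 − 1026.23 = 0.49 kg m⁻³ over Δz = 121.9 − 40.9 = 81 m.
N² = (9.81/1026.475) × (0.49/81) = 5.7814 × 10⁻⁵ s⁻².
N = √(5.7814 × 10⁻⁵) = 7.6036 × 10⁻³ rad s⁻¹, so T = 2π/N = 826.34 s = 13.772 min ≈ 13.8 min.
A positive N² confirms static stability across the interval.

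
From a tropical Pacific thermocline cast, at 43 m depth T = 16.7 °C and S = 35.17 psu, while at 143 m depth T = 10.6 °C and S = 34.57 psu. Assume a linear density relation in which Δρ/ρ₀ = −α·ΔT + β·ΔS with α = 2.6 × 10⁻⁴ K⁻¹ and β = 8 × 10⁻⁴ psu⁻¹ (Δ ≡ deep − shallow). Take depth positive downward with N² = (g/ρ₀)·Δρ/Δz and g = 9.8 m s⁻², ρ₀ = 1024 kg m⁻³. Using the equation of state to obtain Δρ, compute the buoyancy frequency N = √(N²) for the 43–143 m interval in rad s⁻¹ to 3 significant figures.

ΔT = -6.1 K, ΔS = -0.60 psu (deep − shallow).
Δρ/ρ₀ = −αΔT + βΔS = 1.586 × 10⁻³ − 4.80 × 10⁻⁴ = 1.106 × 10⁻³, so Δρ ≈ 1.133 kg m⁻³.
N² = (g/ρ₀)·Δρ/Δz = g·(Δρ/ρ₀)/Δz = 9.8 × 1.106 × 10⁻³ / 100 = 1.0839 × 10⁻⁴ s⁻².
N = √(1.0839 × 10⁻⁴) = 0.010411 rad s⁻¹ ≈ 0.0104 rad s⁻¹.

0.0104 rad s⁻¹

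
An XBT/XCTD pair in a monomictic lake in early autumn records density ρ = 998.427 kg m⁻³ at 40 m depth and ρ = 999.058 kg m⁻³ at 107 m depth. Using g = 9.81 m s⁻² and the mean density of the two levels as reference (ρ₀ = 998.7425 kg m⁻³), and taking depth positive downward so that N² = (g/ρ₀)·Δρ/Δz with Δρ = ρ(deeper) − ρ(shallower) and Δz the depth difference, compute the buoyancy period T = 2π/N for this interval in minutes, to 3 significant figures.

Δρ = 999.058 − 998.427 = 0.631 kg m⁻³ over Δz = 107 − 40 = 67 m.
N² = (9.81/998.7425) × (0.631/67) = 9.2506 × 10⁻⁵ s⁻².
N = √(9.2506 × 10⁻⁵) = 9.6180 × 10⁻³ rad s⁻¹, so T = 2π/N = 653.27 s = 10.888 min ≈ 10.9 min.

10.9 min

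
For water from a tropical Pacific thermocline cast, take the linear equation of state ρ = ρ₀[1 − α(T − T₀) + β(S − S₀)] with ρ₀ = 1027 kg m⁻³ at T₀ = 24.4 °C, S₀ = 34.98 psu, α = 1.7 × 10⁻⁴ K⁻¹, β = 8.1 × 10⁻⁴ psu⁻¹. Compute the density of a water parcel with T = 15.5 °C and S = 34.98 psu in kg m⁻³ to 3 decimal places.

1028.554 kg m⁻³

T − T₀ = -8.9 K, S − S₀ = +0.00 psu.
Bracket = 1 − α·(-8.9) + β·(+0.00) = 1 + (1.513 × 10⁻³) = 1.0015130.
ρ = 1027 × 1.0015130 = 1028.554 kg m⁻³.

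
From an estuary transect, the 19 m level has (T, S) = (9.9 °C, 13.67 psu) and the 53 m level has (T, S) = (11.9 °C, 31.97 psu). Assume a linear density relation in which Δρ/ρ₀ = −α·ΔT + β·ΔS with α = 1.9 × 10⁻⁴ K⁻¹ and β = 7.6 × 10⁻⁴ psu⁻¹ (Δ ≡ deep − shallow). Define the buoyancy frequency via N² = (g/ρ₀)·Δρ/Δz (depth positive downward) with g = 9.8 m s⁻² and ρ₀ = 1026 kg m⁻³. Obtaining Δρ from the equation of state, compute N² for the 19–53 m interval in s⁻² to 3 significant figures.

3.90 × 10⁻³ s⁻²

ΔT = +2.0 K, ΔS = +18.30 psu (deep − shallow).
Δρ/ρ₀ = −αΔT + βΔS = -3.80 × 10⁻⁴ + 0.013908 = 0.013528, so Δρ ≈ 13.88 kg m⁻³.
N² = (g/ρ₀)·Δρ/Δz = g·(Δρ/ρ₀)/Δz = 9.8 × 0.013528 / 34 = 3.8992 × 10⁻³ s⁻² ≈ 3.90 × 10⁻³ s⁻².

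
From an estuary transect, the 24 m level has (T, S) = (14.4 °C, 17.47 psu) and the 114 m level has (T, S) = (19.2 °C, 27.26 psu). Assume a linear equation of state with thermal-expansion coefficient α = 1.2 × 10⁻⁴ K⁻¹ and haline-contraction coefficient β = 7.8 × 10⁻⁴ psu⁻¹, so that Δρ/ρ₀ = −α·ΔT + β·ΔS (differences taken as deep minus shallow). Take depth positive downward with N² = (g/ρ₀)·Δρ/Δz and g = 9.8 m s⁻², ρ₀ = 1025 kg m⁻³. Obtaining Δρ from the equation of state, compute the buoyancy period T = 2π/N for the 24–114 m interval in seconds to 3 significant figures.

ΔT = +4.8 K, ΔS = +9.79 psu (deep − shallow).
Δρ/ρ₀ = −αΔT + βΔS = -5.76 × 10⁻⁴ + 7.6362 × 10⁻³ = 7.0602 × 10⁻³, so Δρ ≈ 7.237 kg m⁻³.
N² = (g/ρ₀)·Δρ/Δz = g·(Δρ/ρ₀)/Δz = 9.8 × 7.0602 × 10⁻³ / 90 = 7.6878 × 10⁻⁴ s⁻².
N = √(7.6878 × 10⁻⁴) = 0.027727 rad s⁻¹ → T = 2π/N = 226.61 s ≈ 227 s.

227 s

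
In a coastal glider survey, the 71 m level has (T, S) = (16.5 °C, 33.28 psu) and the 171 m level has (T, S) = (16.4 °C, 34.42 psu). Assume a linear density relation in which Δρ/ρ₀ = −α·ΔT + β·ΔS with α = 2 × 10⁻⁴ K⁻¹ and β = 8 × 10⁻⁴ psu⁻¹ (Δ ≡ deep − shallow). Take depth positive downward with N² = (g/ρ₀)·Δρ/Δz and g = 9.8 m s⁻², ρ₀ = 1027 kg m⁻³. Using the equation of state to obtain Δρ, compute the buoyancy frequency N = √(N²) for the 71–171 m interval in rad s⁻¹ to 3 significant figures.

ΔT = -0.1 K, ΔS = +1.14 psu (deep − shallow).
Δρ/ρ₀ = −αΔT + βΔS = 2.00 × 10⁻⁵ + 9.12 × 10⁻⁴ = 9.32 × 10⁻⁴, so Δρ ≈ 0.9572 kg m⁻³.
N² = (g/ρ₀)·Δρ/Δz = g·(Δρ/ρ₀)/Δz = 9.8 × 9.32 × 10⁻⁴ / 100 = 9.1336 × 10⁻⁵ s⁻².
N = √(9.1336 × 10⁻⁵) = 9.5570 × 10⁻³ rad s⁻¹ ≈ 9.56 × 10⁻³ rad s⁻¹.

9.56 × 10⁻³ rad s⁻¹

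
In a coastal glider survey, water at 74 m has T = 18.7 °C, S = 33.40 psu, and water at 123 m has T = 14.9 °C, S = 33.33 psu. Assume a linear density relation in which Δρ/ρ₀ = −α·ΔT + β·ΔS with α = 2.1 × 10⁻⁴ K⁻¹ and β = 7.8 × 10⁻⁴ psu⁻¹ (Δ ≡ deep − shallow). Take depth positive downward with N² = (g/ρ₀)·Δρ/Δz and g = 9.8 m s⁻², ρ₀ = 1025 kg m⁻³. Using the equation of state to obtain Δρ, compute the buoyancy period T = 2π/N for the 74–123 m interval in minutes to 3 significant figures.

8.59 min

ΔT = -3.8 K, ΔS = -0.07 psu (deep − shallow).
Δρ/ρ₀ = −αΔT + βΔS = 7.98 × 10⁻⁴ − 5.46 × 10⁻⁵ = 7.434 × 10⁻⁴, so Δρ ≈ 0.7620 kg m⁻³.
N² = (g/ρ₀)·Δρ/Δz = g·(Δρ/ρ₀)/Δz = 9.8 × 7.434 × 10⁻⁴ / 49 = 1.4868 × 10⁻⁴ s⁻².
N = √(1.4868 × 10⁻⁴) = 0.012193 rad s⁻¹ → T = 2π/N = 515.31 s = 8.5885 min ≈ 8.59 min.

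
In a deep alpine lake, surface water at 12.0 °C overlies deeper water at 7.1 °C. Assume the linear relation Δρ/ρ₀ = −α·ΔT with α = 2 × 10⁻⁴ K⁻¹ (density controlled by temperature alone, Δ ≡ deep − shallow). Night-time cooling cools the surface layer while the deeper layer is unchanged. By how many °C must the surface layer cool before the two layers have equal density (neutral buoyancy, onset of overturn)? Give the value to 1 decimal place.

With temperature the only control, equal density requires T_surf′ = T_deep.
T_surf′ = 7.1 °C.
Cooling required: 12.0 − 7.1 = 4.9 °C.

4.9 °C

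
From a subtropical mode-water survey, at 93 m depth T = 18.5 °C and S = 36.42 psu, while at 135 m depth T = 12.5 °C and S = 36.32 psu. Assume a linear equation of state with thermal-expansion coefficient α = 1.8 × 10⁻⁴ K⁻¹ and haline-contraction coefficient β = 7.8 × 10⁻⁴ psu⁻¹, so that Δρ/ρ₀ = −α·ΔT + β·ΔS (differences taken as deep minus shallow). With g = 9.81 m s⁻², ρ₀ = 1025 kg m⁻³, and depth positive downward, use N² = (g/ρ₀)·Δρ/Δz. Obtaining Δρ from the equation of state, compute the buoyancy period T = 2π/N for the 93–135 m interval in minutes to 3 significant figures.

ΔT = -6.0 K, ΔS = -0.10 psu (deep − shallow).
Δρ/ρ₀ = −αΔT + βΔS = 1.08 × 10⁻³ − 7.80 × 10⁻⁵ = 1.002 × 10⁻³, so Δρ ≈ 1.027 kg m⁻³.
N² = (g/ρ₀)·Δρ/Δz = g·(Δρ/ρ₀)/Δz = 9.81 × 1.002 × 10⁻³ / 42 = 2.3404 × 10⁻⁴ s⁻².
N = √(2.3404 × 10⁻⁴) = 0.015298 rad s⁻¹ → T = 2π/N = 410.72 s = 6.8453 min ≈ 6.85 min.

6.85 min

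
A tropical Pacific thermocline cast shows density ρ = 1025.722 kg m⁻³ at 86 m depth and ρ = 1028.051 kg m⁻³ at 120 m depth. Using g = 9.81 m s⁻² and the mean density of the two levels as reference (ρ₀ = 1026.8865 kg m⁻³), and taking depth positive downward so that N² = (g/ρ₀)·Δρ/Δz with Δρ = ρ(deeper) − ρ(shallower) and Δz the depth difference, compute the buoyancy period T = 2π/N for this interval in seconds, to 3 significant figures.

Δρ = 1028.051 − 1025.722 = 2.329 kg m⁻³ over Δz = 120 − 86 = 34 m.
N² = (9.81/1026.8865) × (2.329/34) = 6.5439 × 10⁻⁴ s⁻².
N = √(6.5439 × 10⁻⁴) = 0.025581 rad s⁻¹, so T = 2π/N = 245.62 s ≈ 246 s.

246 s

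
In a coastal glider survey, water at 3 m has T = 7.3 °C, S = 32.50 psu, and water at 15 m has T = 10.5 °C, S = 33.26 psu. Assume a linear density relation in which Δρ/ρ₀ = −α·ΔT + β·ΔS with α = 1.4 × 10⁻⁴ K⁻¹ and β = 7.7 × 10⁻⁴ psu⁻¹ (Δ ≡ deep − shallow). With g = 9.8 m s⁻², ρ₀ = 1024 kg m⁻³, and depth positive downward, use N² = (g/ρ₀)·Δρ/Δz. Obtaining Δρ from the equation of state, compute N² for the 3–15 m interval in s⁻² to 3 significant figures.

1.12 × 10⁻⁴ s⁻²

ΔT = +3.2 K, ΔS = +0.76 psu (deep − shallow).
Δρ/ρ₀ = −αΔT + βΔS = -4.48 × 10⁻⁴ + 5.852 × 10⁻⁴ = 1.372 × 10⁻⁴, so Δρ ≈ 0.1405 kg m⁻³.
N² = (g/ρ₀)·Δρ/Δz = g·(Δρ/ρ₀)/Δz = 9.8 × 1.372 × 10⁻⁴ / 12 = 1.1205 × 10⁻⁴ s⁻² ≈ 1.12 × 10⁻⁴ s⁻².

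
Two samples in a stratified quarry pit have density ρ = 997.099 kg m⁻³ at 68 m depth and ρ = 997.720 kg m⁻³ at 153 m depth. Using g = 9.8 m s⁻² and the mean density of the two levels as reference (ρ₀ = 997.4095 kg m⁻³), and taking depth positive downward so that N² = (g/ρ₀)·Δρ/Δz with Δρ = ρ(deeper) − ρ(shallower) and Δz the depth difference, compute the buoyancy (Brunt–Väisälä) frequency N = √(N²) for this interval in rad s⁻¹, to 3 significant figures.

Δρ = 997.720 − 997.099 = 0.621 kg m⁻³ over Δz = 153 − 68 = 85 m.
N² = (9.8/997.4095) × (0.621/85) = 7.1784 × 10⁻⁵ s⁻².
N = √(7.1784 × 10⁻⁵) = 8.4725 × 10⁻³ rad s⁻¹ ≈ 8.47 × 10⁻³ rad s⁻¹.

8.47 × 10⁻³ rad s⁻¹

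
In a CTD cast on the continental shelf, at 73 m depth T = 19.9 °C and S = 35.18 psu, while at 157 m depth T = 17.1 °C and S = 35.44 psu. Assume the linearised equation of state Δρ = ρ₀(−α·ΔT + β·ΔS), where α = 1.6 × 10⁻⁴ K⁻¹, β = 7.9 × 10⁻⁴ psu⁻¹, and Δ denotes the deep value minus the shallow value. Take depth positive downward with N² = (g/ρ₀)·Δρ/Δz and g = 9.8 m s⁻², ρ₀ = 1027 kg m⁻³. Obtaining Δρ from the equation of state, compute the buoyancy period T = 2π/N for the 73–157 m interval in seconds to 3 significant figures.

ΔT = -2.8 K, ΔS = +0.26 psu (deep − shallow).
Δρ/ρ₀ = −αΔT + βΔS = 4.48 × 10⁻⁴ + 2.054 × 10⁻⁴ = 6.534 × 10⁻⁴, so Δρ ≈ 0.6710 kg m⁻³.
N² = (g/ρ₀)·Δρ/Δz = g·(Δρ/ρ₀)/Δz = 9.8 × 6.534 × 10⁻⁴ / 84 = 7.6230 × 10⁻⁵ s⁻².
N = √(7.6230 × 10⁻⁵) = 8.7310 × 10⁻³ rad s⁻¹ → T = 2π/N = 719.64 s ≈ 720 s.

720 s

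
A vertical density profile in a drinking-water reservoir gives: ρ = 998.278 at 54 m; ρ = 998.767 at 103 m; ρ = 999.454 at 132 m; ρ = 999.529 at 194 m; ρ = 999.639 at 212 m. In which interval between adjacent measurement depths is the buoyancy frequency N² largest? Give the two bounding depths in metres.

Compute the density gradient over each adjacent pair:
  54–103 m: Δρ/Δz = 0.489/49 = 0.010 kg m⁻⁴
  103–132 m: Δρ/Δz = 0.687/29 = 0.024 kg m⁻⁴
  132–194 m: Δρ/Δz = 0.075/62 = 1.2 × 10⁻³ kg m⁻⁴
  194–212 m: Δρ/Δz = 0.110/18 = 6.1 × 10⁻³ kg m⁻⁴
The largest gradient is in the 103–132 m interval — the pycnocline.

103–132 m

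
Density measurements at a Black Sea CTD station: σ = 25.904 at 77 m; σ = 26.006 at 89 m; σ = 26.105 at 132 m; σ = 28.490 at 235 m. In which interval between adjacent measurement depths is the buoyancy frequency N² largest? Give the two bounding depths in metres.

132–235 m

Compute the density gradient over each adjacent pair:
  77–89 m: Δρ/Δz = 0.102/12 = 8.5 × 10⁻³ kg m⁻⁴
  89–132 m: Δρ/Δz = 0.099/43 = 2.3 × 10⁻³ kg m⁻⁴
  132–235 m: Δρ/Δz = 2.385/103 = 0.023 kg m⁻⁴
The largest gradient is in the 132–235 m interval — the pycnocline.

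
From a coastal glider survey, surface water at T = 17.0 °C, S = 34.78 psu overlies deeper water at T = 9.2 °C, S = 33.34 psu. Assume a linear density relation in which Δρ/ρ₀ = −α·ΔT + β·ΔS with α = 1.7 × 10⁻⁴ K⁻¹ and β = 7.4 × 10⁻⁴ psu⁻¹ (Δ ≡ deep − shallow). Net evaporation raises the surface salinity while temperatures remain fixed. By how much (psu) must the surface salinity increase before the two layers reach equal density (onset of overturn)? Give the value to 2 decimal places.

0.35 psu

Neutral buoyancy requires −α(T_deep − T_surf) + β(S_deep − S_surf′) = 0.
S_surf′ = S_deep − (α/β)·ΔT = 33.34 − (1.7 × 10⁻⁴/7.4 × 10⁻⁴)·(-7.8) = 35.1319 psu.
Increase required: 35.1319 − 34.78 = 0.3519 psu.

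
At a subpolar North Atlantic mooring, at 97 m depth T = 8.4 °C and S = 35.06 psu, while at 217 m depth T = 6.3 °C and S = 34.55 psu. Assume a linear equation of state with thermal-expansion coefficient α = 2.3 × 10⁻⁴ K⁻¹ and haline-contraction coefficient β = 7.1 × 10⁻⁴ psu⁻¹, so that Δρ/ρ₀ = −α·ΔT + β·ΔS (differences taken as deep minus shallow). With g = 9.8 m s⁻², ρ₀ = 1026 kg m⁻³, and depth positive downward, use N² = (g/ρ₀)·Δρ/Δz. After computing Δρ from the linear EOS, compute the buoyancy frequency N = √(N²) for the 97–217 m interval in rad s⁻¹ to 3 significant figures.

3.14 × 10⁻³ rad s⁻¹

ΔT = -2.1 K, ΔS = -0.51 psu (deep − shallow).
Δρ/ρ₀ = −αΔT + βΔS = 4.83 × 10⁻⁴ − 3.621 × 10⁻⁴ = 1.209 × 10⁻⁴, so Δρ ≈ 0.1240 kg m⁻³.
N² = (g/ρ₀)·Δρ/Δz = g·(Δρ/ρ₀)/Δz = 9.8 × 1.209 × 10⁻⁴ / 120 = 9.8735 × 10⁻⁶ s⁻².
N = √(9.8735 × 10⁻⁶) = 3.1422 × 10⁻³ rad s⁻¹ ≈ 3.14 × 10⁻³ rad s⁻¹.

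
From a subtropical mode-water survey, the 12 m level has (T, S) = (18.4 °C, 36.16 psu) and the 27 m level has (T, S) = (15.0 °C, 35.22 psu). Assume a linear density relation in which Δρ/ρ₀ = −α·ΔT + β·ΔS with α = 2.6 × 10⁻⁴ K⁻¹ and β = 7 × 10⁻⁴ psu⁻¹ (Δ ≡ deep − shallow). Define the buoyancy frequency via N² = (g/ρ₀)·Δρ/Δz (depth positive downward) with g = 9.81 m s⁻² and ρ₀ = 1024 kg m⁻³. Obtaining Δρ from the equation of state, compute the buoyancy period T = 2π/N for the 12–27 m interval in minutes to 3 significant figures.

ΔT = -3.4 K, ΔS = -0.94 psu (deep − shallow).
Δρ/ρ₀ = −αΔT + βΔS = 8.84 × 10⁻⁴ − 6.58 × 10⁻⁴ = 2.26 × 10⁻⁴, so Δρ ≈ 0.2314 kg m⁻³.
N² = (g/ρ₀)·Δρ/Δz = g·(Δρ/ρ₀)/Δz = 9.81 × 2.26 × 10⁻⁴ / 15 = 1.4780 × 10⁻⁴ s⁻².
N = √(1.4780 × 10⁻⁴) = 0.012157 rad s⁻¹ → T = 2π/N = 516.84 s = 8.6140 min ≈ 8.61 min.

8.61 min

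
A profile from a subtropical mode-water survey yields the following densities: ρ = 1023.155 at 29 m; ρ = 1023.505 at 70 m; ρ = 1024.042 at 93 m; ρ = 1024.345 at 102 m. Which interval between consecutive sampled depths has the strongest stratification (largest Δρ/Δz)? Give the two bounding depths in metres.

93–102 m

Compute the density gradient over each adjacent pair:
  29–70 m: Δρ/Δz = 0.350/41 = 8.5 × 10⁻³ kg m⁻⁴
  70–93 m: Δρ/Δz = 0.537/23 = 0.023 kg m⁻⁴
  93–102 m: Δρ/Δz = 0.303/9 = 0.034 kg m⁻⁴
The largest gradient is in the 93–102 m interval — the pycnocline.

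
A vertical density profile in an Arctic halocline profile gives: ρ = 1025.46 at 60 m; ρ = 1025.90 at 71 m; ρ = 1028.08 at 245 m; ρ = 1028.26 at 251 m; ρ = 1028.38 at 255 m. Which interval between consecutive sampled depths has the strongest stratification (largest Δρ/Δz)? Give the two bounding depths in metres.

60–71 m

Compute the density gradient over each adjacent pair:
  60–71 m: Δρ/Δz = 0.44/11 = 0.040 kg m⁻⁴
  71–245 m: Δρ/Δz = 2.18/174 = 0.013 kg m⁻⁴
  245–251 m: Δρ/Δz = 0.18/6 = 0.030 kg m⁻⁴
  251–255 m: Δρ/Δz = 0.12/4 = 0.030 kg m⁻⁴
The largest gradient is in the 60–71 m interval — the pycnocline.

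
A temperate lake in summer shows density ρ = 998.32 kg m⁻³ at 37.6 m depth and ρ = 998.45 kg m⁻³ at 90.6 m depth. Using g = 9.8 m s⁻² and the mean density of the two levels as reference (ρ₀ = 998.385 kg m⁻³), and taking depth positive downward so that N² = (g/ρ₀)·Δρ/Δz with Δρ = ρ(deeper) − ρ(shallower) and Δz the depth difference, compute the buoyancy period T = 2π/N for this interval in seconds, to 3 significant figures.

1.28 × 10³ s

Δρ = 998.45 − 998.32 = 0.13 kg m⁻³ over Δz = 90.6 − 37.6 = 53 m.
N² = (9.8/998.385) × (0.13/53) = 2.4077 × 10⁻⁵ s⁻².
N = √(2.4077 × 10⁻⁵) = 4.9068 × 10⁻³ rad s⁻¹, so T = 2π/N = 1.2805 × 10³ s ≈ 1.28 × 10³ s.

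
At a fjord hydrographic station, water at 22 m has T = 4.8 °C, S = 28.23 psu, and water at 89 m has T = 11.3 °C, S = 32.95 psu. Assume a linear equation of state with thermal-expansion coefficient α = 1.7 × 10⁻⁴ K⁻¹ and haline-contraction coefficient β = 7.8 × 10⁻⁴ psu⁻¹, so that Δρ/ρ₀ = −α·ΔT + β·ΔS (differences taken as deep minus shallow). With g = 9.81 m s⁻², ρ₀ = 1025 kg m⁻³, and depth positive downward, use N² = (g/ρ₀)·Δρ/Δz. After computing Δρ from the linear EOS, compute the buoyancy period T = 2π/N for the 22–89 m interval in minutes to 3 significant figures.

ΔT = +6.5 K, ΔS = +4.72 psu (deep − shallow).
Δρ/ρ₀ = −αΔT + βΔS = -1.105 × 10⁻³ + 3.6816 × 10⁻³ = 2.5766 × 10⁻³, so Δρ ≈ 2.641 kg m⁻³.
N² = (g/ρ₀)·Δρ/Δz = g·(Δρ/ρ₀)/Δz = 9.81 × 2.5766 × 10⁻³ / 67 = 3.7726 × 10⁻⁴ s⁻².
N = √(3.7726 × 10⁻⁴) = 0.019423 rad s⁻¹ → T = 2π/N = 323.49 s = 5.3915 min ≈ 5.39 min.

5.39 min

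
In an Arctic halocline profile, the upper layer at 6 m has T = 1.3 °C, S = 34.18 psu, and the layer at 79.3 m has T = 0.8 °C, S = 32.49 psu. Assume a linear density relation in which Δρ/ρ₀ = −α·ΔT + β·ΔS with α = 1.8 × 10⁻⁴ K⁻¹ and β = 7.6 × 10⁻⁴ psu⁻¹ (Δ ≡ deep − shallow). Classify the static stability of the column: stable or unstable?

unstable

ΔT = 0.8 − 1.3 = -0.5 K and ΔS = 32.49 − 34.18 = -1.69 psu (deep − shallow).
−αΔT = 9.00 × 10⁻⁵; βΔS = -1.2844 × 10⁻³; sum Δρ/ρ₀ = -1.1944 × 10⁻³.
Δρ/ρ₀ < 0, so Δρ < 0: deeper water is lighter → statically unstable; the column would overturn.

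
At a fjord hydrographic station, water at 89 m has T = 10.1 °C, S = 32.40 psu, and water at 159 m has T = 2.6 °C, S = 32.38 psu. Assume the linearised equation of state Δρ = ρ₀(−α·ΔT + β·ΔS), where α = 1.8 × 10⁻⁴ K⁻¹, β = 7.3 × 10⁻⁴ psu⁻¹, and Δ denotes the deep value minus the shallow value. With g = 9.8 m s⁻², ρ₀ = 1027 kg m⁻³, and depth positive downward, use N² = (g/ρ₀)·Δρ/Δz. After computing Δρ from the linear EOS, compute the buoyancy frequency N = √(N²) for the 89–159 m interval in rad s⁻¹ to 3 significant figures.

0.0137 rad s⁻¹

ΔT = -7.5 K, ΔS = -0.02 psu (deep − shallow).
Δρ/ρ₀ = −αΔT + βΔS = 1.35 × 10⁻³ − 1.46 × 10⁻⁵ = 1.3354 × 10⁻³, so Δρ ≈ 1.371 kg m⁻³.
N² = (g/ρ₀)·Δρ/Δz = g·(Δρ/ρ₀)/Δz = 9.8 × 1.3354 × 10⁻³ / 70 = 1.8696 × 10⁻⁴ s⁻².
N = √(1.8696 × 10⁻⁴) = 0.013673 rad s⁻¹ ≈ 0.0137 rad s⁻¹.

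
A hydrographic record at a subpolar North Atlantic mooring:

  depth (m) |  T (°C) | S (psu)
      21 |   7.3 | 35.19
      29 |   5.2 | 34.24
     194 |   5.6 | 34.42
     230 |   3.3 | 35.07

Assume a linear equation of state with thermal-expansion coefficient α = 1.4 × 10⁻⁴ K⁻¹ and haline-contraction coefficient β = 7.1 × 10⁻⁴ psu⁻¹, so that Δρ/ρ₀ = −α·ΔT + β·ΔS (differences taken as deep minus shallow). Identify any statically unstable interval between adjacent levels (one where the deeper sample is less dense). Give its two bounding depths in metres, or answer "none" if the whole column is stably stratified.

Evaluate Δρ/ρ₀ = −αΔT + βΔS across each adjacent pair:
  21–29 m: −αΔT+βΔS = −(1.4 × 10⁻⁴)(-2.1)+(7.1 × 10⁻⁴)(-0.95) = -3.8 × 10⁻⁴ → UNSTABLE
  29–194 m: −αΔT+βΔS = −(1.4 × 10⁻⁴)(+0.4)+(7.1 × 10⁻⁴)(+0.18) = 7.2 × 10⁻⁵ → stable
  194–230 m: −αΔT+βΔS = −(1.4 × 10⁻⁴)(-2.3)+(7.1 × 10⁻⁴)(+0.65) = 7.8 × 10⁻⁴ → stable
The 21–29 m interval has Δρ < 0: lighter water underlies denser water.

21–29 m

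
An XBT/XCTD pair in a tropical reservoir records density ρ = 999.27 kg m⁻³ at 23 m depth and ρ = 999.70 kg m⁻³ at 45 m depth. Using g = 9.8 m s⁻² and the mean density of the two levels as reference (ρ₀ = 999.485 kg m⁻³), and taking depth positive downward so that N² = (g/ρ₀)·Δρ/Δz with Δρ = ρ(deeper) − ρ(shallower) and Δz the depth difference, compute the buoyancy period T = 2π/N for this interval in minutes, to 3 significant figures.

Δρ = 999.70 − 999.27 = 0.43 kg m⁻³ over Δz = 45 − 23 = 22 m.
N² = (9.8/999.485) × (0.43/22) = 1.9164 × 10⁻⁴ s⁻².
N = √(1.9164 × 10⁻⁴) = 0.013843 rad s⁻¹, so T = 2π/N = 453.89 s = 7.5648 min ≈ 7.56 min.

7.56 min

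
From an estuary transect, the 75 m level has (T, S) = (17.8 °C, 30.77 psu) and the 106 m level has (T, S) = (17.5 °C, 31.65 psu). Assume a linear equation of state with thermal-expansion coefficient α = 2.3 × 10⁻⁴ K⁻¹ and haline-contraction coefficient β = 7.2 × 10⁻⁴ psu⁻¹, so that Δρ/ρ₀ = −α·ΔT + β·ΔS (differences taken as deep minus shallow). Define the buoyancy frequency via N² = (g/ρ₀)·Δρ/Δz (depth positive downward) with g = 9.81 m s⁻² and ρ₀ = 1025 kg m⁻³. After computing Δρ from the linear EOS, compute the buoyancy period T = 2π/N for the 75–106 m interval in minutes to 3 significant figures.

ΔT = -0.3 K, ΔS = +0.88 psu (deep − shallow).
Δρ/ρ₀ = −αΔT + βΔS = 6.90 × 10⁻⁵ + 6.336 × 10⁻⁴ = 7.026 × 10⁻⁴, so Δρ ≈ 0.7202 kg m⁻³.
N² = (g/ρ₀)·Δρ/Δz = g·(Δρ/ρ₀)/Δz = 9.81 × 7.026 × 10⁻⁴ / 31 = 2.2234 × 10⁻⁴ s⁻².
N = √(2.2234 × 10⁻⁴) = 0.014911 rad s⁻¹ → T = 2π/N = 421.38 s = 7.0230 min ≈ 7.02 min.

7.02 min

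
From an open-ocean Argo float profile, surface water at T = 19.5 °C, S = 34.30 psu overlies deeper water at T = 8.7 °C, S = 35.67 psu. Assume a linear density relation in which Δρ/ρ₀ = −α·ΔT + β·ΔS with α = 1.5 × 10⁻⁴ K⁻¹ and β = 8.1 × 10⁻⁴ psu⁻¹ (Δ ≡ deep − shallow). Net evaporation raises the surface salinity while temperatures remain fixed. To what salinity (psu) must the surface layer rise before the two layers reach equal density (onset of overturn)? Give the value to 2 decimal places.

Neutral buoyancy requires −α(T_deep − T_surf) + β(S_deep − S_surf′) = 0.
S_surf′ = S_deep − (α/β)·ΔT = 35.67 − (1.5 × 10⁻⁴/8.1 × 10⁻⁴)·(-10.8) = 37.6700 psu.
Increase required: 37.6700 − 34.30 = 3.3700 psu.

37.67 psu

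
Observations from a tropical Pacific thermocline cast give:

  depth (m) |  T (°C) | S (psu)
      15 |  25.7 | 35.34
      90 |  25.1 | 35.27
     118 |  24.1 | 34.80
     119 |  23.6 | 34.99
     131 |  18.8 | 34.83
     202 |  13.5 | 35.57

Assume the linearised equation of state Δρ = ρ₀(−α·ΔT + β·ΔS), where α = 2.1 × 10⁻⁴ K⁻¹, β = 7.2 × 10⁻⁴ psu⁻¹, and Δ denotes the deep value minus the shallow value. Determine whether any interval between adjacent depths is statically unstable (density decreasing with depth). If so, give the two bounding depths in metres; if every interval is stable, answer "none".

Evaluate Δρ/ρ₀ = −αΔT + βΔS across each adjacent pair:
  15–90 m: −αΔT+βΔS = −(2.1 × 10⁻⁴)(-0.6)+(7.2 × 10⁻⁴)(-0.07) = 7.6 × 10⁻⁵ → stable
  90–118 m: −αΔT+βΔS = −(2.1 × 10⁻⁴)(-1.0)+(7.2 × 10⁻⁴)(-0.47) = -1.3 × 10⁻⁴ → UNSTABLE
  118–119 m: −αΔT+βΔS = −(2.1 × 10⁻⁴)(-0.5)+(7.2 × 10⁻⁴)(+0.19) = 2.4 × 10⁻⁴ → stable
  119–131 m: −αΔT+βΔS = −(2.1 × 10⁻⁴)(-4.8)+(7.2 × 10⁻⁴)(-0.16) = 8.9 × 10⁻⁴ → stable
  131–202 m: −αΔT+βΔS = −(2.1 × 10⁻⁴)(-5.3)+(7.2 × 10⁻⁴)(+0.74) = 1.6 × 10⁻³ → stable
The 90–118 m interval has Δρ < 0: lighter water underlies denser water.

90–118 m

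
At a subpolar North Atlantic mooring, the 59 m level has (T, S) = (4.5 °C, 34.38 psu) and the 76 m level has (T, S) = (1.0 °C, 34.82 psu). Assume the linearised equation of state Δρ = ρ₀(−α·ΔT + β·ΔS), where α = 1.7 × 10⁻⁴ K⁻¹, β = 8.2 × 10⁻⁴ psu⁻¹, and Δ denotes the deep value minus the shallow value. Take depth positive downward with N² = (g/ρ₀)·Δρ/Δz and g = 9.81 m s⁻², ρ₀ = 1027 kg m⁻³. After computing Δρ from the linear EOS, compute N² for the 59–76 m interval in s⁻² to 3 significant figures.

ΔT = -3.5 K, ΔS = +0.44 psu (deep − shallow).
Δρ/ρ₀ = −αΔT + βΔS = 5.95 × 10⁻⁴ + 3.608 × 10⁻⁴ = 9.558 × 10⁻⁴, so Δρ ≈ 0.9816 kg m⁻³.
N² = (g/ρ₀)·Δρ/Δz = g·(Δρ/ρ₀)/Δz = 9.81 × 9.558 × 10⁻⁴ / 17 = 5.5155 × 10⁻⁴ s⁻² ≈ 5.52 × 10⁻⁴ s⁻².

5.52 × 10⁻⁴ s⁻²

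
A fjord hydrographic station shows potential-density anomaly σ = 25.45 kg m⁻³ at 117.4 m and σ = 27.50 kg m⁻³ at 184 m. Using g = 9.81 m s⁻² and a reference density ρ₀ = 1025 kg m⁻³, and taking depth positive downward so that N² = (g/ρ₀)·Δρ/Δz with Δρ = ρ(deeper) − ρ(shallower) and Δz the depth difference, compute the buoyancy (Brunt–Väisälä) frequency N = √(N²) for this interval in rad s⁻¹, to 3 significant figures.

0.0172 rad s⁻¹

Δρ = 1027.50 − 1025.45 = 2.05 kg m⁻³ over Δz = 184 − 117.4 = 66.6 m.
N² = (9.81/1025) × (2.05/66.6) = 2.9459 × 10⁻⁴ s⁻².
N = √(2.9459 × 10⁻⁴) = 0.017164 rad s⁻¹ ≈ 0.0172 rad s⁻¹.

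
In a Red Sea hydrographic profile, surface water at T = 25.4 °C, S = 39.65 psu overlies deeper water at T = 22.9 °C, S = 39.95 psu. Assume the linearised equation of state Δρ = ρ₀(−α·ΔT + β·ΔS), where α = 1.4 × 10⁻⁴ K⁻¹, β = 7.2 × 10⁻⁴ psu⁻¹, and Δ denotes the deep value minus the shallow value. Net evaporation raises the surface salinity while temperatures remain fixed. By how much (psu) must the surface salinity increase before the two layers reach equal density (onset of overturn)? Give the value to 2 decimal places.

0.79 psu

Neutral buoyancy requires −α(T_deep − T_surf) + β(S_deep − S_surf′) = 0.
S_surf′ = S_deep − (α/β)·ΔT = 39.95 − (1.4 × 10⁻⁴/7.2 × 10⁻⁴)·(-2.5) = 40.4361 psu.
Increase required: 40.4361 − 39.65 = 0.7861 psu.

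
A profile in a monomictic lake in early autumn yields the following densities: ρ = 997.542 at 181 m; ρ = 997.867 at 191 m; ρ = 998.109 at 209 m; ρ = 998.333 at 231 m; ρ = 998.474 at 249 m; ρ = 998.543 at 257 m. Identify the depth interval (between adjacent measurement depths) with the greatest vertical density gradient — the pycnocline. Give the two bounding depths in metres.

Compute the density gradient over each adjacent pair:
  181–191 m: Δρ/Δz = 0.325/10 = 0.033 kg m⁻⁴
  191–209 m: Δρ/Δz = 0.242/18 = 0.013 kg m⁻⁴
  209–231 m: Δρ/Δz = 0.224/22 = 0.010 kg m⁻⁴
  231–249 m: Δρ/Δz = 0.141/18 = 7.8 × 10⁻³ kg m⁻⁴
  249–257 m: Δρ/Δz = 0.069/8 = 8.6 × 10⁻³ kg m⁻⁴
The largest gradient is in the 181–191 m interval — the pycnocline.

181–191 m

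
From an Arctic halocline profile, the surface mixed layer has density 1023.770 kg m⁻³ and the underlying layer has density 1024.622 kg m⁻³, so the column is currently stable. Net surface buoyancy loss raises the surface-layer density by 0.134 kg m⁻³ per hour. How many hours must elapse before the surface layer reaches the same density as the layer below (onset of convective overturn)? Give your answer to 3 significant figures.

6.36 hours

Density deficit of the surface layer: 1024.622 − 1023.770 = 0.852 kg m⁻³.
Required change = 0.852 / 0.134 = 6.36 hours.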